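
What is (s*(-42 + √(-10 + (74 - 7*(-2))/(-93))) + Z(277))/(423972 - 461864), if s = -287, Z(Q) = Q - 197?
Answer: -6067/18946 + 287*I*√94674/3523956 ≈ -0.32023 + 0.025059*I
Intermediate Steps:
Z(Q) = -197 + Q
(s*(-42 + √(-10 + (74 - 7*(-2))/(-93))) + Z(277))/(423972 - 461864) = (-287*(-42 + √(-10 + (74 - 7*(-2))/(-93))) + (-197 + 277))/(423972 - 461864) = (-287*(-42 + √(-10 + (74 - 1*(-14))*(-1/93))) + 80)/(-37892) = (-287*(-42 + √(-10 + (74 + 14)*(-1/93))) + 80)*(-1/37892) = (-287*(-42 + √(-10 + 88*(-1/93))) + 80)*(-1/37892) = (-287*(-42 + √(-10 - 88/93)) + 80)*(-1/37892) = (-287*(-42 + √(-1018/93)) + 80)*(-1/37892) = (-287*(-42 + I*√94674/93) + 80)*(-1/37892) = ((12054 - 287*I*√94674/93) + 80)*(-1/37892) = (12134 - 287*I*√94674/93)*(-1/37892) = -6067/18946 + 287*I*√94674/3523956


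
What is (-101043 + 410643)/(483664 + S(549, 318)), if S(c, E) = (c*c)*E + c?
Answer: 309600/96329731 ≈ 0.0032140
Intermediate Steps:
S(c, E) = c + E*c**2 (S(c, E) = c**2*E + c = E*c**2 + c = c + E*c**2)
(-101043 + 410643)/(483664 + S(549, 318)) = (-101043 + 410643)/(483664 + 549*(1 + 318*549)) = 309600/(483664 + 549*(1 + 174582)) = 309600/(483664 + 549*174583) = 309600/(483664 + 95846067) = 309600/96329731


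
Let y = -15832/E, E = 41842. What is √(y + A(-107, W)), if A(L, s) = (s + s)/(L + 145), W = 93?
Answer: √713609682251/397499 ≈ 2.1252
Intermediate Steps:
y = -7916/20921 (y = -15832/41842 = -15832*1/41842 = -7916/20921 ≈ -0.37838)
A(L, s) = 2*s/(145 + L) (A(L, s) = (2*s)/(145 + L) = 2*s/(145 + L))
√(y + A(-107, W)) = √(-7916/20921 + 2*93/(145 - 107)) = √(-7916/20921 + 2*93/38) = √(-7916/20921 + 2*93*(1/38)) = √(-7916/20921 + 93/19) = √(1795249/397499) = √713609682251/397499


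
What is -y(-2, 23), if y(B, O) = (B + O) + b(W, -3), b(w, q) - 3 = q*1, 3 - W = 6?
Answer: -21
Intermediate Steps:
W = -3 (W = 3 - 1*6 = 3 - 6 = -3)
b(w, q) = 3 + q (b(w, q) = 3 + q*1 = 3 + q)
y(B, O) = B + O (y(B, O) = (B + O) + (3 - 3) = (B + O) + 0 = B + O)
-y(-2, 23) = -(-2 + 23) = -1*21 = -21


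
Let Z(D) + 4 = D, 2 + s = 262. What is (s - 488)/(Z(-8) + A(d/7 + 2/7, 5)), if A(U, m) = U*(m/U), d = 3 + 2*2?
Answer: 228/7 ≈ 32.571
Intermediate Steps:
s = 260 (s = -2 + 262 = 260)
Z(D) = -4 + D
d = 7 (d = 3 + 4 = 7)
A(U, m) = m
(s - 488)/(Z(-8) + A(d/7 + 2/7, 5)) = (260 - 488)/((-4 - 8) + 5) = -228/(-12 + 5) = -228/(-7) = -228*(-⅐) = 228/7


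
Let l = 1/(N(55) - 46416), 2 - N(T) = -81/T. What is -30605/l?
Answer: 15625009369/11 ≈ 1.4205e+9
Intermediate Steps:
N(T) = 2 + 81/T (N(T) = 2 - (-81)/T = 2 + 81/T)
l = -55/2552689 (l = 1/((2 + 81/55) - 46416) = 1/(191/55 - 46416) = 1/(-2552689/55) = -55/2552689 ≈ -2.1546e-5)
-30605/l = -30605/(-55/2552689) = -30605*(-2552689/55) = 15625009369/11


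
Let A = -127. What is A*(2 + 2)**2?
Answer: -2032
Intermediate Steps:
A*(2 + 2)**2 = -127*(2 + 2)**2 = -127*4**2 = -127*16 = -2032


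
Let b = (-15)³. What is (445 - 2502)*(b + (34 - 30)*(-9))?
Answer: 7016427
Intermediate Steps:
b = -3375
(445 - 2502)*(b + (34 - 30)*(-9)) = (445 - 2502)*(-3375 + (34 - 30)*(-9)) = -2057*(-3375 + 4*(-9)) = -2057*(-3375 - 36) = -2057*(-3411) = 7016427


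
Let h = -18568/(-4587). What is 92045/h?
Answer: 38382765/1688 ≈ 22739.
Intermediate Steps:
h = 1688/417 (h = -18568*(-1/4587) = 1688/417 ≈ 4.0480)
92045/h = 92045/(1688/417) = 92045*(417/1688) = 38382765/1688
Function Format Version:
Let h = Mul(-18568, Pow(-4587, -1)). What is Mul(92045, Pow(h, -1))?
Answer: Rational(38382765, 1688) ≈ 22739.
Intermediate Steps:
h = Rational(1688, 417) (h = Mul(-18568, Rational(-1, 4587)) = Rational(1688, 417) ≈ 4.0480)
Mul(92045, Pow(h, -1)) = Mul(92045, Pow(Rational(1688, 417), -1)) = Mul(92045, Rational(417, 1688)) = Rational(38382765, 1688)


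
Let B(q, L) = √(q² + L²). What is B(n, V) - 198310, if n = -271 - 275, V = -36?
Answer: -198310 + 6*√8317 ≈ -1.9776e+5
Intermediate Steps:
n = -546
B(q, L) = √(L² + q²)
B(n, V) - 198310 = √((-36)² + (-546)²) - 198310 = √(1296 + 298116) - 198310 = √299412 - 198310 = 6*√8317 - 198310 = -198310 + 6*√8317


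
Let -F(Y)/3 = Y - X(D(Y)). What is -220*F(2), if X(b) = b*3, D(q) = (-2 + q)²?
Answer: 1320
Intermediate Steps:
X(b) = 3*b
F(Y) = -3*Y + 9*(-2 + Y)² (F(Y) = -3*(Y - 3*(-2 + Y)²) = -3*Y + 9*(-2 + Y)²)
-220*F(2) = -220*(-3*2 + 9*(-2 + 2)²) = -220*(-6 + 9*0²) = -220*(-6 + 9*0) = -220*(-6 + 0) = -220*(-6) = 1320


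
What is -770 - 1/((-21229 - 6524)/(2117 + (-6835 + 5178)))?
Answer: -21369350/27753 ≈ -769.98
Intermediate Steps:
-770 - 1/((-21229 - 6524)/(2117 + (-6835 + 5178))) = -770 - 1/((-27753/(2117 - 1657))) = -770 - 1/((-27753/460)) = -770 - 1/((-27753*1/460)) = -770 - 1/(-27753/460) = -770 - 1*(-460/27753) = -770 + 460/27753 = -21369350/27753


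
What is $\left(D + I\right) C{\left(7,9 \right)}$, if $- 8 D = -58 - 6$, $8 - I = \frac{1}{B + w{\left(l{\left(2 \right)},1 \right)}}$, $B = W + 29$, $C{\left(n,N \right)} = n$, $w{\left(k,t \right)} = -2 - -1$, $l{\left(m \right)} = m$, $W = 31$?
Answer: $\frac{6601}{59} \approx 111.88$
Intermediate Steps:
$w{\left(k,t \right)} = -1$ ($w{\left(k,t \right)} = -2 + 1 = -1$)
$B = 60$ ($B = 31 + 29 = 60$)
$I = \frac{471}{59}$ ($I = 8 - \frac{1}{60 - 1} = 8 - \frac{1}{59} = \frac{471}{59} \approx 7.983$)
$D = 8$ ($D = - \frac{-58 - 6}{8} = \left(- \frac{1}{8}\right) \left(-64\right) = 8$)
$\left(D + I\right) C{\left(7,9 \right)} = \left(8 + \frac{471}{59}\right) 7 = \frac{943}{59} \cdot 7 = \frac{6601}{59}$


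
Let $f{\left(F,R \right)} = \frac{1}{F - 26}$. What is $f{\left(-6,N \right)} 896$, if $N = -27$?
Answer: $-28$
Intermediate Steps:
$f{\left(F,R \right)} = \frac{1}{-26 + F}$
$f{\left(-6,N \right)} 896 = \frac{1}{-26 - 6} \cdot 896 = \frac{1}{-32} \cdot 896 = \left(- \frac{1}{32}\right) 896 = -28$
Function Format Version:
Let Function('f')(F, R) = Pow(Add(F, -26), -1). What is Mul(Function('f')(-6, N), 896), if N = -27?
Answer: -28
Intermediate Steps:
Function('f')(F, R) = Pow(Add(-26, F), -1)
Mul(Function('f')(-6, N), 896) = Mul(Pow(Add(-26, -6), -1), 896) = Mul(Pow(-32, -1), 896) = Mul(Rational(-1, 32), 896) = -28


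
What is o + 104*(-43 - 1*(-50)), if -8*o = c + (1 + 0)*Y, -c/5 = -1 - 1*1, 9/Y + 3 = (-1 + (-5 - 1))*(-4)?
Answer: 145341/200 ≈ 726.71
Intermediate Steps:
Y = 9/25 (Y = 9/(-3 + (-1 + (-5 - 1))*(-4)) = 9/(-3 + (-1 - 6)*(-4)) = 9/(-3 - 7*(-4)) = 9/(-3 + 28) = 9/25 ≈ 0.36000)
c = 10 (c = -5*(-1 - 1*1) = -5*(-1 - 1) = -5*(-2) = 10)
o = -259/200 (o = -(10 + (1 + 0)*(9/25))/8 = -(10 + 1*(9/25))/8 = -(10 + 9/25)/8 = -1/8*259/25 = -259/200 ≈ -1.2950)
o + 104*(-43 - 1*(-50)) = -259/200 + 104*(-43 - 1*(-50)) = -259/200 + 104*(-43 + 50) = -259/200 + 104*7 = -259/200 + 728 = 145341/200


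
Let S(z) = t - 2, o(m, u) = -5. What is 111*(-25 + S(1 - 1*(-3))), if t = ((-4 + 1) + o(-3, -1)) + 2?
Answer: -3663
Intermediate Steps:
t = -6 (t = ((-4 + 1) - 5) + 2 = (-3 - 5) + 2 = -8 + 2 = -6)
S(z) = -8 (S(z) = -6 - 2 = -8)
111*(-25 + S(1 - 1*(-3))) = 111*(-25 - 8) = 111*(-33) = -3663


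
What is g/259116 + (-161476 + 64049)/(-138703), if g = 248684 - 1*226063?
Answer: 1669558535/2114127444 ≈ 0.78971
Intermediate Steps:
g = 22621 (g = 248684 - 226063 = 22621)
g/259116 + (-161476 + 64049)/(-138703) = 22621/259116 + (-161476 + 64049)/(-138703) = 22621*(1/259116) - 97427*(-1/138703) = 22621/259116 + 5731/8159 = 1669558535/2114127444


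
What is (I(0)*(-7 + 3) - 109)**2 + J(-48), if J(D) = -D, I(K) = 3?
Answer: 14689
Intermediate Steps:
(I(0)*(-7 + 3) - 109)**2 + J(-48) = (3*(-7 + 3) - 109)**2 - 1*(-48) = (3*(-4) - 109)**2 + 48 = (-12 - 109)**2 + 48 = (-121)**2 + 48 = 14641 + 48 = 14689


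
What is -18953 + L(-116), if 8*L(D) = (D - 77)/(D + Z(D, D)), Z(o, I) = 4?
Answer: -16981695/896 ≈ -18953.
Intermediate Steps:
L(D) = (-77 + D)/(8*(4 + D)) (L(D) = ((D - 77)/(D + 4))/8 = ((-77 + D)/(4 + D))/8 = (-77 + D)/(8*(4 + D)))
-18953 + L(-116) = -18953 + (-77 - 116)/(8*(4 - 116)) = -18953 + (⅛)*(-193)/(-112) = -18953 + (⅛)*(-1/112)*(-193) = -18953 + 193/896 = -16981695/896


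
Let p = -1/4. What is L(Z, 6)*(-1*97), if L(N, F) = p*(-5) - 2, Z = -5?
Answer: 291/4 ≈ 72.750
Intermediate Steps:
p = -¼ (p = -1*¼ = -¼ ≈ -0.25000)
L(N, F) = -¾ (L(N, F) = -¼*(-5) - 2 = 5/4 - 2 = -¾)
L(Z, 6)*(-1*97) = -(-3)*97/4 = -¾*(-97) = 291/4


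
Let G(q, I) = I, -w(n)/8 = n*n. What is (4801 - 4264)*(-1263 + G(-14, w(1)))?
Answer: -682527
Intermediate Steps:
w(n) = -8*n² (w(n) = -8*n*n = -8*n²)
(4801 - 4264)*(-1263 + G(-14, w(1))) = (4801 - 4264)*(-1263 - 8*1²) = 537*(-1263 - 8*1) = 537*(-1263 - 8) = 537*(-1271) = -682527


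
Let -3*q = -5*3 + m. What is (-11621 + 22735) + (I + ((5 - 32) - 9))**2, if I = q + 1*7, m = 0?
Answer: 11690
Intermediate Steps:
q = 5 (q = -(-5*3 + 0)/3 = -(-15 + 0)/3 = -1/3*(-15) = 5)
I = 12 (I = 5 + 1*7 = 5 + 7 = 12)
(-11621 + 22735) + (I + ((5 - 32) - 9))**2 = (-11621 + 22735) + (12 + ((5 - 32) - 9))**2 = 11114 + (12 + (-27 - 9))**2 = 11114 + (12 - 36)**2 = 11114 + (-24)**2 = 11114 + 576 = 11690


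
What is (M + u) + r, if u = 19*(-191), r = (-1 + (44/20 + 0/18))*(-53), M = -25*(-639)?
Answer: 61412/5 ≈ 12282.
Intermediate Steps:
M = 15975
r = -318/5 (r = (-1 + (44*(1/20) + 0*(1/18)))*(-53) = (-1 + (11/5 + 0))*(-53) = (-1 + 11/5)*(-53) = (6/5)*(-53) = -318/5 ≈ -63.600)
u = -3629
(M + u) + r = (15975 - 3629) - 318/5 = 12346 - 318/5 = 61412/5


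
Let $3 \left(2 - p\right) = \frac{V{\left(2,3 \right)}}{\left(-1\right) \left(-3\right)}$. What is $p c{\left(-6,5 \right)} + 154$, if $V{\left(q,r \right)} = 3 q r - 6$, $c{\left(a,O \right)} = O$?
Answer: $\frac{472}{3} \approx 157.33$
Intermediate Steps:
$V{\left(q,r \right)} = -6 + 3 q r$ ($V{\left(q,r \right)} = 3 q r - 6 = -6 + 3 q r$)
$p = \frac{2}{3}$ ($p = 2 - \frac{\left(-6 + 3 \cdot 2 \cdot 3\right) \frac{1}{\left(-1\right) \left(-3\right)}}{3} = 2 - \frac{\left(-6 + 18\right) \frac{1}{3}}{3} = 2 - \frac{12 \cdot \frac{1}{3}}{3} = 2 - \frac{4}{3} = \frac{2}{3} \approx 0.66667$)
$p c{\left(-6,5 \right)} + 154 = \frac{2}{3} \cdot 5 + 154 = \frac{10}{3} + 154 = \frac{472}{3}$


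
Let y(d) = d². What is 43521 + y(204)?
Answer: 85137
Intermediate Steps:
43521 + y(204) = 43521 + 204² = 43521 + 41616 = 85137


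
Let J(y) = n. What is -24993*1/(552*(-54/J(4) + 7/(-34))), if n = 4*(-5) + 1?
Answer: -2690913/156676 ≈ -17.175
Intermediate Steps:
n = -19 (n = -20 + 1 = -19)
J(y) = -19
-24993*1/(552*(-54/J(4) + 7/(-34))) = -24993*1/(552*(-54/(-19) + 7/(-34))) = -24993*1/(552*(-54*(-1/19) + 7*(-1/34))) = -24993*1/(552*(54/19 - 7/34)) = -24993/(552*(1703/646)) = -24993/470028/323 = -24993*323/470028 = -2690913/156676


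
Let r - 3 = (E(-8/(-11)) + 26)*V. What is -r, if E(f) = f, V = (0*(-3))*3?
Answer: -3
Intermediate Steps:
V = 0 (V = 0*3 = 0)
r = 3 (r = 3 + (-8/(-11) + 26)*0 = 3 + (-8*(-1/11) + 26)*0 = 3 + (8/11 + 26)*0 = 3 + (294/11)*0 = 3 + 0 = 3)
-r = -1*3 = -3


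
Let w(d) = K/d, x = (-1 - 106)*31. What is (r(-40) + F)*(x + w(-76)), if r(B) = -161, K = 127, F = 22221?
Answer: -1390987785/19 ≈ -7.3210e+7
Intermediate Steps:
x = -3317 (x = -107*31 = -3317)
w(d) = 127/d
(r(-40) + F)*(x + w(-76)) = (-161 + 22221)*(-3317 + 127/(-76)) = 22060*(-3317 + 127*(-1/76)) = 22060*(-3317 - 127/76) = 22060*(-252219/76) = -1390987785/19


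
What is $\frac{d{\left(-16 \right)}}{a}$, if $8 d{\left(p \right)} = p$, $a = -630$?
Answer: $\frac{1}{315} \approx 0.0031746$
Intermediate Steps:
$d{\left(p \right)} = \frac{p}{8}$
$\frac{d{\left(-16 \right)}}{a} = \frac{\frac{1}{8} \left(-16\right)}{-630} = \left(-2\right) \left(- \frac{1}{630}\right) = \frac{1}{315}$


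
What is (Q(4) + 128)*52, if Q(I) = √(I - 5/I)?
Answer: 6656 + 26*√11 ≈ 6742.2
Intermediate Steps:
(Q(4) + 128)*52 = (√(4 - 5/4) + 128)*52 = (√(11/4) + 128)*52 = (√11/2 + 128)*52 = (128 + √11/2)*52 = 6656 + 26*√11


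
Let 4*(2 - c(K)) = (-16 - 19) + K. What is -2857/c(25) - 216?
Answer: -7658/9 ≈ -850.89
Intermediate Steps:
c(K) = 43/4 - K/4 (c(K) = 2 - ((-16 - 19) + K)/4 = 2 - (-35 + K)/4 = 2 + (35/4 - K/4) = 43/4 - K/4)
-2857/c(25) - 216 = -2857/(43/4 - ¼*25) - 216 = -2857/(43/4 - 25/4) - 216 = -2857/9/2 - 216 = -2857*2/9 - 216 = -5714/9 - 216 = -7658/9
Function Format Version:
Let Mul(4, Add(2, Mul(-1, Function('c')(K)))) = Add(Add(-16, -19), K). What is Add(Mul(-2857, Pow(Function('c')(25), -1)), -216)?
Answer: Rational(-7658, 9) ≈ -850.89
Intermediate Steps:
Function('c')(K) = Add(Rational(43, 4), Mul(Rational(-1, 4), K)) (Function('c')(K) = Add(2, Mul(Rational(-1, 4), Add(Add(-16, -19), K))) = Add(2, Mul(Rational(-1, 4), Add(-35, K))) = Add(2, Add(Rational(35, 4), Mul(Rational(-1, 4), K))) = Add(Rational(43, 4), Mul(Rational(-1, 4), K)))
Add(Mul(-2857, Pow(Function('c')(25), -1)), -216) = Add(Mul(-2857, Pow(Add(Rational(43, 4), Mul(Rational(-1, 4), 25)), -1)), -216) = Add(Mul(-2857, Pow(Add(Rational(43, 4), Rational(-25, 4)), -1)), -216) = Add(Mul(-2857, Pow(Rational(9, 2), -1)), -216) = Add(Mul(-2857, Rational(2, 9)), -216) = Add(Rational(-5714, 9), -216) = Rational(-7658, 9)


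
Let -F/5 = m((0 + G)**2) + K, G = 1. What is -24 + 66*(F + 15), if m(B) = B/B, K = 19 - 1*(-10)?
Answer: -8934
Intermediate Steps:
K = 29 (K = 19 + 10 = 29)
m(B) = 1
F = -150 (F = -5*(1 + 29) = -5*30 = -150)
-24 + 66*(F + 15) = -24 + 66*(-150 + 15) = -24 + 66*(-135) = -24 - 8910 = -8934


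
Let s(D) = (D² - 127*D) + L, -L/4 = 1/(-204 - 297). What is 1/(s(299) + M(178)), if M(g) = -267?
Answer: 501/25631665 ≈ 1.9546e-5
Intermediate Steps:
L = 4/501 (L = -4/(-204 - 297) = -4/(-501) = -4*(-1/501) = 4/501 ≈ 0.0079840)
s(D) = 4/501 + D² - 127*D (s(D) = (D² - 127*D) + 4/501 = 4/501 + D² - 127*D)
1/(s(299) + M(178)) = 1/((4/501 + 299² - 127*299) - 267) = 1/((4/501 + 89401 - 37973) - 267) = 1/(25765432/501 - 267) = 1/(25631665/501) = 501/25631665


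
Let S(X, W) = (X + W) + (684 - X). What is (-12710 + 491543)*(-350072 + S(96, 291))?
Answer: -167159163801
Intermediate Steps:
S(X, W) = 684 + W (S(X, W) = (W + X) + (684 - X) = 684 + W)
(-12710 + 491543)*(-350072 + S(96, 291)) = (-12710 + 491543)*(-350072 + (684 + 291)) = 478833*(-350072 + 975) = 478833*(-349097) = -167159163801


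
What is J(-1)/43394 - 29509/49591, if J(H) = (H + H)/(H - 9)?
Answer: -6402518139/10759759270 ≈ -0.59504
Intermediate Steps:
J(H) = 2*H/(-9 + H) (J(H) = (2*H)/(-9 + H) = 2*H/(-9 + H))
J(-1)/43394 - 29509/49591 = (2*(-1)/(-9 - 1))/43394 - 29509/49591 = (2*(-1)/(-10))*(1/43394) - 29509*1/49591 = (2*(-1)*(-1/10))*(1/43394) - 29509/49591 = (1/5)*(1/43394) - 29509/49591 = 1/216970 - 29509/49591 = -6402518139/10759759270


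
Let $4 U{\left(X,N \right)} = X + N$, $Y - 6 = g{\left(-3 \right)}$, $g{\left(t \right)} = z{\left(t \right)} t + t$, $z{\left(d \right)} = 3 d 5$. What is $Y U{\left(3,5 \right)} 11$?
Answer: $3036$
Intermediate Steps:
$z{\left(d \right)} = 15 d$
$g{\left(t \right)} = t + 15 t^{2}$ ($g{\left(t \right)} = 15 t t + t = 15 t^{2} + t = t + 15 t^{2}$)
$Y = 138$ ($Y = 6 - 3 \left(1 + 15 \left(-3\right)\right) = 6 - 3 \left(1 - 45\right) = 6 - -132 = 6 + 132 = 138$)
$U{\left(X,N \right)} = \frac{N}{4} + \frac{X}{4}$ ($U{\left(X,N \right)} = \frac{X + N}{4} = \frac{N + X}{4} = \frac{N}{4} + \frac{X}{4}$)
$Y U{\left(3,5 \right)} 11 = 138 \left(\frac{1}{4} \cdot 5 + \frac{1}{4} \cdot 3\right) 11 = 138 \left(\frac{5}{4} + \frac{3}{4}\right) 11 = 138 \cdot 2 \cdot 11 = 276 \cdot 11 = 3036$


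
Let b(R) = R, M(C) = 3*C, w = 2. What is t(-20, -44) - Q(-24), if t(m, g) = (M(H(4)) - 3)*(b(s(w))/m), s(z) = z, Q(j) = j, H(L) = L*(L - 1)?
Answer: 207/10 ≈ 20.700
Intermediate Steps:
H(L) = L*(-1 + L)
t(m, g) = 66/m (t(m, g) = (3*(4*(-1 + 4)) - 3)*(2/m) = (3*(4*3) - 3)*(2/m) = (3*12 - 3)*(2/m) = (36 - 3)*(2/m) = 33*(2/m) = 66/m)
t(-20, -44) - Q(-24) = 66/(-20) - 1*(-24) = 66*(-1/20) + 24 = -33/10 + 24 = 207/10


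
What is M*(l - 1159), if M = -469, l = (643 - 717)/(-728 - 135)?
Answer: 469067067/863 ≈ 5.4353e+5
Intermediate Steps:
l = 74/863 (l = -74/(-863) = -74*(-1/863) = 74/863 ≈ 0.085747)
M*(l - 1159) = -469*(74/863 - 1159) = -469*(-1000143/863) = 469067067/863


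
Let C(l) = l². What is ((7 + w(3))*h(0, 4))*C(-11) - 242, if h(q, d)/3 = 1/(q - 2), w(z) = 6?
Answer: -5203/2 ≈ -2601.5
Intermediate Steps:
h(q, d) = 3/(-2 + q) (h(q, d) = 3/(q - 2) = 3/(-2 + q))
((7 + w(3))*h(0, 4))*C(-11) - 242 = ((7 + 6)*(3/(-2 + 0)))*(-11)² - 242 = (13*(3/(-2)))*121 - 242 = (13*(3*(-½)))*121 - 242 = (13*(-3/2))*121 - 242 = -39/2*121 - 242 = -4719/2 - 242 = -5203/2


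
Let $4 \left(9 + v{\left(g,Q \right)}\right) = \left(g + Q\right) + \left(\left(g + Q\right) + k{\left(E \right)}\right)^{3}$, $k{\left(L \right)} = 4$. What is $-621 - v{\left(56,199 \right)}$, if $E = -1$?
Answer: $- \frac{8688341}{2} \approx -4.3442 \cdot 10^{6}$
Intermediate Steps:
$v{\left(g,Q \right)} = -9 + \frac{Q}{4} + \frac{g}{4} + \frac{\left(4 + Q + g\right)^{3}}{4}$ ($v{\left(g,Q \right)} = -9 + \frac{\left(g + Q\right) + \left(\left(g + Q\right) + 4\right)^{3}}{4} = -9 + \frac{\left(Q + g\right) + \left(\left(Q + g\right) + 4\right)^{3}}{4} = -9 + \frac{\left(Q + g\right) + \left(4 + Q + g\right)^{3}}{4} = -9 + \frac{Q + g + \left(4 + Q + g\right)^{3}}{4} = -9 + \left(\frac{Q}{4} + \frac{g}{4} + \frac{\left(4 + Q + g\right)^{3}}{4}\right) = -9 + \frac{Q}{4} + \frac{g}{4} + \frac{\left(4 + Q + g\right)^{3}}{4}$)
$-621 - v{\left(56,199 \right)} = -621 - \left(-9 + \frac{1}{4} \cdot 199 + \frac{1}{4} \cdot 56 + \frac{\left(4 + 199 + 56\right)^{3}}{4}\right) = -621 - \left(-9 + \frac{199}{4} + 14 + \frac{259^{3}}{4}\right) = -621 - \left(-9 + \frac{199}{4} + 14 + \frac{1}{4} \cdot 17373979\right) = -621 - \left(-9 + \frac{199}{4} + 14 + \frac{17373979}{4}\right) = -621 - \frac{8687099}{2} = - \frac{8688341}{2}$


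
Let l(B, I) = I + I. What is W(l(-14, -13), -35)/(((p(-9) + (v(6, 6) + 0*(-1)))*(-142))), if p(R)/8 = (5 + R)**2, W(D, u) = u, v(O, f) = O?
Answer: 35/19028 ≈ 0.0018394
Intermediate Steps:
l(B, I) = 2*I
p(R) = 8*(5 + R)**2
W(l(-14, -13), -35)/(((p(-9) + (v(6, 6) + 0*(-1)))*(-142))) = -35*(-1/(142*(8*(5 - 9)**2 + (6 + 0*(-1))))) = -35*(-1/(142*(8*(-4)**2 + (6 + 0)))) = -35*(-1/(142*(8*16 + 6))) = -35*(-1/(142*(128 + 6))) = -35/(134*(-142)) = -35/(-19028) = -35*(-1/19028) = 35/19028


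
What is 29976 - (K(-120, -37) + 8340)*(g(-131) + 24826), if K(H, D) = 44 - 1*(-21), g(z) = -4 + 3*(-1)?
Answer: -208573719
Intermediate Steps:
g(z) = -7 (g(z) = -4 - 3 = -7)
K(H, D) = 65 (K(H, D) = 44 + 21 = 65)
29976 - (K(-120, -37) + 8340)*(g(-131) + 24826) = 29976 - (65 + 8340)*(-7 + 24826) = 29976 - 8405*24819 = 29976 - 1*208603695 = 29976 - 208603695 = -208573719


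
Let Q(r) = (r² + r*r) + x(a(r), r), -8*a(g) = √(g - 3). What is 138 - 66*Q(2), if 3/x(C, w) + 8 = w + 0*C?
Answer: -357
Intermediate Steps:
a(g) = -√(-3 + g)/8 (a(g) = -√(g - 3)/8 = -√(-3 + g)/8)
x(C, w) = 3/(-8 + w) (x(C, w) = 3/(-8 + (w + 0*C)) = 3/(-8 + (w + 0)) = 3/(-8 + w))
Q(r) = 2*r² + 3/(-8 + r) (Q(r) = (r² + r*r) + 3/(-8 + r) = (r² + r²) + 3/(-8 + r) = 2*r² + 3/(-8 + r))
138 - 66*Q(2) = 138 - 66*(3 + 2*2²*(-8 + 2))/(-8 + 2) = 138 - 66*(3 + 2*4*(-6))/(-6) = 138 - (-11)*(3 - 48) = 138 - (-11)*(-45) = 138 - 66*15/2 = 138 - 495 = -357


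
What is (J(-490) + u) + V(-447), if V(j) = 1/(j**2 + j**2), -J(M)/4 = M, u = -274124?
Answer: -108761633351/399618 ≈ -2.7216e+5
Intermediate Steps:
J(M) = -4*M
V(j) = 1/(2*j**2)
(J(-490) + u) + V(-447) = (-4*(-490) - 274124) + (1/2)/(-447)**2 = (1960 - 274124) + (1/2)*(1/199809) = -272164 + 1/399618 = -108761633351/399618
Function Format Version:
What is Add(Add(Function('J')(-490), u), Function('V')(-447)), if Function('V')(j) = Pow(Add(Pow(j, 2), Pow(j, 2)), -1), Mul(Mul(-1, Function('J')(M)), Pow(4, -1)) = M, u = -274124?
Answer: Rational(-108761633351, 399618) ≈ -2.7216e+5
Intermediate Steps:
Function('J')(M) = Mul(-4, M)
Function('V')(j) = Mul(Rational(1, 2), Pow(j, -2)) (Function('V')(j) = Pow(Mul(2, Pow(j, 2)), -1) = Mul(Rational(1, 2), Pow(j, -2)))
Add(Add(Function('J')(-490), u), Function('V')(-447)) = Add(Add(Mul(-4, -490), -274124), Mul(Rational(1, 2), Pow(-447, -2))) = Add(Add(1960, -274124), Mul(Rational(1, 2), Rational(1, 199809))) = Add(-272164, Rational(1, 399618)) = Rational(-108761633351, 399618)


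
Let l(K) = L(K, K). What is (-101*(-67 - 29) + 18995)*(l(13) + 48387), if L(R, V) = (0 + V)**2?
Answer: 1393120196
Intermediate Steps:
L(R, V) = V**2
l(K) = K**2
(-101*(-67 - 29) + 18995)*(l(13) + 48387) = (-101*(-67 - 29) + 18995)*(13**2 + 48387) = (-101*(-96) + 18995)*(169 + 48387) = (9696 + 18995)*48556 = 28691*48556 = 1393120196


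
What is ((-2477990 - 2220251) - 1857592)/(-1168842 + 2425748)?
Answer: -6555833/1256906 ≈ -5.2159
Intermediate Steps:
((-2477990 - 2220251) - 1857592)/(-1168842 + 2425748) = (-4698241 - 1857592)/1256906 = -6555833*1/1256906 = -6555833/1256906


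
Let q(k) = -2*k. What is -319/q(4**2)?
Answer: 319/32 ≈ 9.9688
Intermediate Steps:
-319/q(4**2) = -319/((-2*4**2)) = -319/((-2*16)) = -319/(-32) = -319*(-1/32) = 319/32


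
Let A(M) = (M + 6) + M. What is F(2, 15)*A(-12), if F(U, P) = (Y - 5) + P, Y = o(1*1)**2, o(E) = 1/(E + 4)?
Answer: -4518/25 ≈ -180.72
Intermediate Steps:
o(E) = 1/(4 + E)
A(M) = 6 + 2*M (A(M) = (6 + M) + M = 6 + 2*M)
Y = 1/25 (Y = (1/(4 + 1*1))**2 = (1/(4 + 1))**2 = (1/5)**2 = 1/25 ≈ 0.040000)
F(U, P) = -124/25 + P (F(U, P) = (1/25 - 5) + P = -124/25 + P)
F(2, 15)*A(-12) = (-124/25 + 15)*(6 + 2*(-12)) = 251*(6 - 24)/25 = (251/25)*(-18) = -4518/25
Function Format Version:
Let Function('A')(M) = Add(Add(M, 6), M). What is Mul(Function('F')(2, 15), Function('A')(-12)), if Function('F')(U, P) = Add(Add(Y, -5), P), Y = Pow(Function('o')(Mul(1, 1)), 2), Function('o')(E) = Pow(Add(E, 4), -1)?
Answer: Rational(-4518, 25) ≈ -180.72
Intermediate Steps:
Function('o')(E) = Pow(Add(4, E), -1)
Function('A')(M) = Add(6, Mul(2, M)) (Function('A')(M) = Add(Add(6, M), M) = Add(6, Mul(2, M)))
Y = Rational(1, 25) (Y = Pow(Pow(Add(4, Mul(1, 1)), -1), 2) = Pow(Pow(Add(4, 1), -1), 2) = Pow(Pow(5, -1), 2) = Pow(Rational(1, 5), 2) = Rational(1, 25) ≈ 0.040000)
Function('F')(U, P) = Add(Rational(-124, 25), P) (Function('F')(U, P) = Add(Add(Rational(1, 25), -5), P) = Add(Rational(-124, 25), P))
Mul(Function('F')(2, 15), Function('A')(-12)) = Mul(Add(Rational(-124, 25), 15), Add(6, Mul(2, -12))) = Mul(Rational(251, 25), Add(6, -24)) = Mul(Rational(251, 25), -18) = Rational(-4518, 25)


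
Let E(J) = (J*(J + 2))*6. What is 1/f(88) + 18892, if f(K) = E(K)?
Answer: 897747841/47520 ≈ 18892.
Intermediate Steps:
E(J) = 6*J*(2 + J) (E(J) = (J*(2 + J))*6 = 6*J*(2 + J))
f(K) = 6*K*(2 + K)
1/f(88) + 18892 = 1/(6*88*(2 + 88)) + 18892 = 1/(6*88*90) + 18892 = 1/47520 + 18892 = 897747841/47520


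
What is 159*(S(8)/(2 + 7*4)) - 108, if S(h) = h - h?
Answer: -108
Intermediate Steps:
S(h) = 0
159*(S(8)/(2 + 7*4)) - 108 = 159*(0/(2 + 7*4)) - 108 = 159*(0/(2 + 28)) - 108 = 159*(0/30) - 108 = 159*(0*(1/30)) - 108 = 159*0 - 108 = 0 - 108 = -108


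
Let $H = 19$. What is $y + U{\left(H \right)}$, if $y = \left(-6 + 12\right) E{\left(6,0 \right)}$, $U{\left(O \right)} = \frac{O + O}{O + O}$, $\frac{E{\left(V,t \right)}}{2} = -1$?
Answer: $-11$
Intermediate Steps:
$E{\left(V,t \right)} = -2$ ($E{\left(V,t \right)} = 2 \left(-1\right) = -2$)
$U{\left(O \right)} = 1$ ($U{\left(O \right)} = \frac{2 O}{2 O} = 2 O \frac{1}{2 O} = 1$)
$y = -12$ ($y = \left(-6 + 12\right) \left(-2\right) = 6 \left(-2\right) = -12$)
$y + U{\left(H \right)} = -12 + 1 = -11$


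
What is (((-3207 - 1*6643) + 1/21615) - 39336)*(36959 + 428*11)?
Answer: -14766165197821/7205 ≈ -2.0494e+9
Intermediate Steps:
(((-3207 - 1*6643) + 1/21615) - 39336)*(36959 + 428*11) = (((-3207 - 6643) + 1/21615) - 39336)*(36959 + 4708) = ((-9850 + 1/21615) - 39336)*41667 = (-212907749/21615 - 39336)*41667 = -1063155389/21615*41667 = -14766165197821/7205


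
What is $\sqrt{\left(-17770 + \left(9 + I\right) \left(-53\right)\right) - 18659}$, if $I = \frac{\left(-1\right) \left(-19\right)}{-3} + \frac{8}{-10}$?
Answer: $\frac{i \sqrt{8218785}}{15} \approx 191.12 i$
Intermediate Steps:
$I = - \frac{107}{15}$ ($I = 19 \left(- \frac{1}{3}\right) + 8 \left(- \frac{1}{10}\right) = - \frac{19}{3} - \frac{4}{5} = - \frac{107}{15} \approx -7.1333$)
$\sqrt{\left(-17770 + \left(9 + I\right) \left(-53\right)\right) - 18659} = \sqrt{\left(-17770 + \left(9 - \frac{107}{15}\right) \left(-53\right)\right) - 18659} = \sqrt{\left(-17770 + \frac{28}{15} \left(-53\right)\right) - 18659} = \sqrt{\left(-17770 - \frac{1484}{15}\right) - 18659} = \sqrt{- \frac{268034}{15} - 18659} = \sqrt{- \frac{547919}{15}} = \frac{i \sqrt{8218785}}{15}$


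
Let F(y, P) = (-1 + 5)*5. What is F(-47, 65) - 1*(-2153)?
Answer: 2173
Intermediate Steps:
F(y, P) = 20 (F(y, P) = 4*5 = 20)
F(-47, 65) - 1*(-2153) = 20 - 1*(-2153) = 20 + 2153 = 2173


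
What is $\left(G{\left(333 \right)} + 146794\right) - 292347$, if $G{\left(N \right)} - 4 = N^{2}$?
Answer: $-34660$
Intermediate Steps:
$G{\left(N \right)} = 4 + N^{2}$
$\left(G{\left(333 \right)} + 146794\right) - 292347 = \left(\left(4 + 333^{2}\right) + 146794\right) - 292347 = \left(\left(4 + 110889\right) + 146794\right) - 292347 = \left(110893 + 146794\right) - 292347 = 257687 - 292347 = -34660$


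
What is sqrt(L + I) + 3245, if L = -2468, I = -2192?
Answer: 3245 + 2*I*sqrt(1165) ≈ 3245.0 + 68.264*I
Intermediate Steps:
sqrt(L + I) + 3245 = sqrt(-2468 - 2192) + 3245 = sqrt(-4660) + 3245 = 2*I*sqrt(1165) + 3245 = 3245 + 2*I*sqrt(1165)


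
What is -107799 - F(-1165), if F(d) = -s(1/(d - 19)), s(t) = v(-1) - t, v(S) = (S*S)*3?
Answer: -127630463/1184 ≈ -1.0780e+5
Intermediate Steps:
v(S) = 3*S² (v(S) = S²*3 = 3*S²)
s(t) = 3 - t (s(t) = 3*(-1)² - t = 3*1 - t = 3 - t)
F(d) = -3 + 1/(-19 + d) (F(d) = -(3 - 1/(d - 19)) = -(3 - 1/(-19 + d)) = -3 + 1/(-19 + d))
-107799 - F(-1165) = -107799 - (58 - 3*(-1165))/(-19 - 1165) = -107799 - (58 + 3495)/(-1184) = -107799 - (-1)*3553/1184 = -107799 - 1*(-3553/1184) = -107799 + 3553/1184 = -127630463/1184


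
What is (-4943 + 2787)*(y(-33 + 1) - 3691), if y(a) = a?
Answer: 8026788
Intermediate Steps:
(-4943 + 2787)*(y(-33 + 1) - 3691) = (-4943 + 2787)*((-33 + 1) - 3691) = -2156*(-32 - 3691) = -2156*(-3723) = 8026788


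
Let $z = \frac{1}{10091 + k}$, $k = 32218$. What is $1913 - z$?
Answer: $\frac{80937116}{42309} \approx 1913.0$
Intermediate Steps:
$z = \frac{1}{42309}$ ($z = \frac{1}{10091 + 32218} = \frac{1}{42309} \approx 2.3636 \cdot 10^{-5}$)
$1913 - z = 1913 - \frac{1}{42309} = \frac{80937116}{42309}$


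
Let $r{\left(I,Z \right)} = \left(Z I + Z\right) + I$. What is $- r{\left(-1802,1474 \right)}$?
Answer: $2656476$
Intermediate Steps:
$r{\left(I,Z \right)} = I + Z + I Z$ ($r{\left(I,Z \right)} = \left(I Z + Z\right) + I = \left(Z + I Z\right) + I = I + Z + I Z$)
$- r{\left(-1802,1474 \right)} = - (-1802 + 1474 - 2656148) = \left(-1\right) \left(-2656476\right) = 2656476$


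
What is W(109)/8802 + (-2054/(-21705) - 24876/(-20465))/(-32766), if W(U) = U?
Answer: 17570105788013/1423422481766310 ≈ 0.012344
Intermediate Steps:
W(109)/8802 + (-2054/(-21705) - 24876/(-20465))/(-32766) = 109/8802 + (-2054/(-21705) - 24876/(-20465))/(-32766) = 109*(1/8802) + (-2054*(-1/21705) - 24876*(-1/20465))*(-1/32766) = 109/8802 + (2054/21705 + 24876/20465)*(-1/32766) = 109/8802 + (116393738/88838565)*(-1/32766) = 109/8802 - 58196869/1455442210395 = 17570105788013/1423422481766310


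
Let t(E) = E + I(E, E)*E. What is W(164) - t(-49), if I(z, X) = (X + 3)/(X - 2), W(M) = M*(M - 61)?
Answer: 866245/51 ≈ 16985.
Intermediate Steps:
W(M) = M*(-61 + M)
I(z, X) = (3 + X)/(-2 + X)
t(E) = E + E*(3 + E)/(-2 + E) (t(E) = E + ((3 + E)/(-2 + E))*E = E + E*(3 + E)/(-2 + E))
W(164) - t(-49) = 164*(-61 + 164) - (-49)*(1 + 2*(-49))/(-2 - 49) = 164*103 - (-49)*(1 - 98)/(-51) = 16892 - (-49)*(-1)*(-97)/51 = 16892 - 1*(-4753/51) = 16892 + 4753/51 = 866245/51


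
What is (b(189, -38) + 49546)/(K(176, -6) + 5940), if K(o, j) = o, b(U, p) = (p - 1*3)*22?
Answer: 12161/1529 ≈ 7.9536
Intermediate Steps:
b(U, p) = -66 + 22*p (b(U, p) = (p - 3)*22 = (-3 + p)*22 = -66 + 22*p)
(b(189, -38) + 49546)/(K(176, -6) + 5940) = ((-66 + 22*(-38)) + 49546)/(176 + 5940) = ((-66 - 836) + 49546)/6116 = (-902 + 49546)*(1/6116) = 48644*(1/6116) = 12161/1529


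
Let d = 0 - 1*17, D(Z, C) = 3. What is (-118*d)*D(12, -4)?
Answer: 6018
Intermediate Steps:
d = -17 (d = 0 - 17 = -17)
(-118*d)*D(12, -4) = -118*(-17)*3 = 2006*3 = 6018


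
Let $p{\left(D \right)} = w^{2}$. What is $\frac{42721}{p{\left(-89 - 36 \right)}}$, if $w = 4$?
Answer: $\frac{42721}{16} \approx 2670.1$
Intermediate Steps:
$p{\left(D \right)} = 16$ ($p{\left(D \right)} = 4^{2} = 16$)
$\frac{42721}{p{\left(-89 - 36 \right)}} = \frac{42721}{16}$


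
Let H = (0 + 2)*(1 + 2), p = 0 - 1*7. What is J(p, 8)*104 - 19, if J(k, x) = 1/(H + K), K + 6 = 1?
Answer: 85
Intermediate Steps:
p = -7 (p = 0 - 7 = -7)
K = -5 (K = -6 + 1 = -5)
H = 6 (H = 2*3 = 6)
J(k, x) = 1 (J(k, x) = 1/(6 - 5) = 1/1 = 1)
J(p, 8)*104 - 19 = 1*104 - 19 = 104 - 19 = 85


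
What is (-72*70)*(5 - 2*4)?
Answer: 15120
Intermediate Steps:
(-72*70)*(5 - 2*4) = -5040*(5 - 8) = -5040*(-3) = 15120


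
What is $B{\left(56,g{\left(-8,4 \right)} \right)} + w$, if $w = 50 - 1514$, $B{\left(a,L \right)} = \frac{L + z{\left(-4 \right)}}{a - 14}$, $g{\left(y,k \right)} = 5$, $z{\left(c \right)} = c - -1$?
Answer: $- \frac{30743}{21} \approx -1464.0$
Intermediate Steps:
$z{\left(c \right)} = 1 + c$ ($z{\left(c \right)} = c + 1 = 1 + c$)
$B{\left(a,L \right)} = \frac{-3 + L}{-14 + a}$ ($B{\left(a,L \right)} = \frac{L + \left(1 - 4\right)}{a - 14} = \frac{L - 3}{-14 + a} = \frac{-3 + L}{-14 + a}$)
$w = -1464$
$B{\left(56,g{\left(-8,4 \right)} \right)} + w = \frac{-3 + 5}{-14 + 56} - 1464 = \frac{1}{42} \cdot 2 - 1464 = \frac{1}{21} - 1464 = - \frac{30743}{21}$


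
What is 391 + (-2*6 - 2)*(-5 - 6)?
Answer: 545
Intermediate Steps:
391 + (-2*6 - 2)*(-5 - 6) = 391 + (-12 - 2)*(-11) = 391 - 14*(-11) = 391 + 154 = 545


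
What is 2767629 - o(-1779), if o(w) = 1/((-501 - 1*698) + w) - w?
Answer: 8236701301/2978 ≈ 2.7658e+6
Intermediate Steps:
o(w) = 1/(-1199 + w) - w (o(w) = 1/((-501 - 698) + w) - w = 1/(-1199 + w) - w)
2767629 - o(-1779) = 2767629 - (1 - 1*(-1779)² + 1199*(-1779))/(-1199 - 1779) = 2767629 - (1 - 1*3164841 - 2133021)/(-2978) = 2767629 - (-1)*(1 - 3164841 - 2133021)/2978 = 2767629 - (-1)*(-5297861)/2978 = 2767629 - 1*5297861/2978 = 2767629 - 5297861/2978 = 8236701301/2978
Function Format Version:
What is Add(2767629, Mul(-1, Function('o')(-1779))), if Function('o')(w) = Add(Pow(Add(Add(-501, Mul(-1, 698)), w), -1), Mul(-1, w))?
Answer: Rational(8236701301, 2978) ≈ 2.7658e+6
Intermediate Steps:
Function('o')(w) = Add(Pow(Add(-1199, w), -1), Mul(-1, w)) (Function('o')(w) = Add(Pow(Add(Add(-501, -698), w), -1), Mul(-1, w)) = Add(Pow(Add(-1199, w), -1), Mul(-1, w)))
Add(2767629, Mul(-1, Function('o')(-1779))) = Add(2767629, Mul(-1, Mul(Pow(Add(-1199, -1779), -1), Add(1, Mul(-1, Pow(-1779, 2)), Mul(1199, -1779))))) = Add(2767629, Mul(-1, Mul(Pow(-2978, -1), Add(1, Mul(-1, 3164841), -2133021)))) = Add(2767629, Mul(-1, Mul(Rational(-1, 2978), Add(1, -3164841, -2133021)))) = Add(2767629, Mul(-1, Mul(Rational(-1, 2978), -5297861))) = Add(2767629, Mul(-1, Rational(5297861, 2978))) = Add(2767629, Rational(-5297861, 2978)) = Rational(8236701301, 2978)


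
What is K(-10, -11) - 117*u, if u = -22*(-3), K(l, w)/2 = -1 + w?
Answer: -7746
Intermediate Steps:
K(l, w) = -2 + 2*w (K(l, w) = 2*(-1 + w) = -2 + 2*w)
u = 66
K(-10, -11) - 117*u = (-2 + 2*(-11)) - 117*66 = (-2 - 22) - 7722 = -24 - 7722 = -7746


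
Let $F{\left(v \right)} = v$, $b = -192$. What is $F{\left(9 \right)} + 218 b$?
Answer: $-41847$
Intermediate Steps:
$F{\left(9 \right)} + 218 b = 9 + 218 \left(-192\right) = 9 - 41856 = -41847$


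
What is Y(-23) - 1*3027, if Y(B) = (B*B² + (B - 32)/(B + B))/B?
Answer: -2642939/1058 ≈ -2498.1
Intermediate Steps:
Y(B) = (B³ + (-32 + B)/(2*B))/B (Y(B) = (B³ + (-32 + B)/((2*B)))/B = (B³ + (-32 + B)*(1/(2*B)))/B = (B³ + (-32 + B)/(2*B))/B)
Y(-23) - 1*3027 = (-16 + (-23)⁴ + (½)*(-23))/(-23)² - 1*3027 = (-16 + 279841 - 23/2)/529 - 3027 = (1/529)*(559627/2) - 3027 = 559627/1058 - 3027 = -2642939/1058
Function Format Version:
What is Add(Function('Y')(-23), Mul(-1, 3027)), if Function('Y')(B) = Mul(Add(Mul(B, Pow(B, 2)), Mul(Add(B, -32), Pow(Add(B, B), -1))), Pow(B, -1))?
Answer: Rational(-2642939, 1058) ≈ -2498.1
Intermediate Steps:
Function('Y')(B) = Mul(Pow(B, -1), Add(Pow(B, 3), Mul(Rational(1, 2), Pow(B, -1), Add(-32, B)))) (Function('Y')(B) = Mul(Add(Pow(B, 3), Mul(Add(-32, B), Pow(Mul(2, B), -1))), Pow(B, -1)) = Mul(Add(Pow(B, 3), Mul(Add(-32, B), Mul(Rational(1, 2), Pow(B, -1)))), Pow(B, -1)) = Mul(Add(Pow(B, 3), Mul(Rational(1, 2), Pow(B, -1), Add(-32, B))), Pow(B, -1)) = Mul(Pow(B, -1), Add(Pow(B, 3), Mul(Rational(1, 2), Pow(B, -1), Add(-32, B)))))
Add(Function('Y')(-23), Mul(-1, 3027)) = Add(Mul(Pow(-23, -2), Add(-16, Pow(-23, 4), Mul(Rational(1, 2), -23))), Mul(-1, 3027)) = Add(Mul(Rational(1, 529), Add(-16, 279841, Rational(-23, 2))), -3027) = Add(Mul(Rational(1, 529), Rational(559627, 2)), -3027) = Add(Rational(559627, 1058), -3027) = Rational(-2642939, 1058)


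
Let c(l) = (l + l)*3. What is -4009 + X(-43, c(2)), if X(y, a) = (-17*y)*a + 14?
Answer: 4777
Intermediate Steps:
c(l) = 6*l (c(l) = (2*l)*3 = 6*l)
X(y, a) = 14 - 17*a*y (X(y, a) = -17*a*y + 14 = 14 - 17*a*y)
-4009 + X(-43, c(2)) = -4009 + (14 - 17*6*2*(-43)) = -4009 + (14 - 17*12*(-43)) = -4009 + (14 + 8772) = -4009 + 8786 = 4777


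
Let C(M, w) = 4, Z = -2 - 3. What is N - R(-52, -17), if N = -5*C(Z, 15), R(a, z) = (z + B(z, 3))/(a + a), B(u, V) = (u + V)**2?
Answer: -1901/104 ≈ -18.279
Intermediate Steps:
Z = -5
B(u, V) = (V + u)**2
R(a, z) = (z + (3 + z)**2)/(2*a) (R(a, z) = (z + (3 + z)**2)/(a + a) = (z + (3 + z)**2)/((2*a)) = (z + (3 + z)**2)*(1/(2*a)) = (z + (3 + z)**2)/(2*a))
N = -20 (N = -5*4 = -20)
N - R(-52, -17) = -20 - (-17 + (3 - 17)**2)/(2*(-52)) = -20 - (-1)*(-17 + (-14)**2)/(2*52) = -20 - (-1)*(-17 + 196)/(2*52) = -20 - (-1)*179/(2*52) = -20 - 1*(-179/104) = -20 + 179/104 = -1901/104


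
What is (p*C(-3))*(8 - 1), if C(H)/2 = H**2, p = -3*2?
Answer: -756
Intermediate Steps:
p = -6
C(H) = 2*H**2
(p*C(-3))*(8 - 1) = (-12*(-3)**2)*(8 - 1) = -12*9*7 = -6*18*7 = -108*7 = -756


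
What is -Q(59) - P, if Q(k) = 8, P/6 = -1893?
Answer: 11350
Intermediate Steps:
P = -11358 (P = 6*(-1893) = -11358)
-Q(59) - P = -1*8 - 1*(-11358) = -8 + 11358 = 11350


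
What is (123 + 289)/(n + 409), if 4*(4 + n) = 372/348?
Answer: 47792/47011 ≈ 1.0166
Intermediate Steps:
n = -433/116 (n = -4 + (372/348)/4 = -4 + (372*(1/348))/4 = -4 + (¼)*(31/29) = -4 + 31/116 = -433/116 ≈ -3.7328)
(123 + 289)/(n + 409) = (123 + 289)/(-433/116 + 409) = 412/(47011/116) = 412*(116/47011) = 47792/47011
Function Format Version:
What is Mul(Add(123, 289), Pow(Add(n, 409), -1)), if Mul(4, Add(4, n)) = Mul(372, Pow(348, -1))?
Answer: Rational(47792, 47011) ≈ 1.0166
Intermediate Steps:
n = Rational(-433, 116) (n = Add(-4, Mul(Rational(1, 4), Mul(372, Pow(348, -1)))) = Add(-4, Mul(Rational(1, 4), Mul(372, Rational(1, 348)))) = Add(-4, Mul(Rational(1, 4), Rational(31, 29))) = Add(-4, Rational(31, 116)) = Rational(-433, 116) ≈ -3.7328)
Mul(Add(123, 289), Pow(Add(n, 409), -1)) = Mul(Add(123, 289), Pow(Add(Rational(-433, 116), 409), -1)) = Mul(412, Pow(Rational(47011, 116), -1)) = Mul(412, Rational(116, 47011)) = Rational(47792, 47011)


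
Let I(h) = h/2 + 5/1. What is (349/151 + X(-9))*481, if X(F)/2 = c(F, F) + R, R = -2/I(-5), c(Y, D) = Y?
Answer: -6278493/755 ≈ -8315.9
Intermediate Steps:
I(h) = 5 + h/2 (I(h) = h*(½) + 5*1 = h/2 + 5 = 5 + h/2)
R = -⅘ (R = -2/(5 + (½)*(-5)) = -2/(5 - 5/2) = -2/5/2 = -2*⅖ = -⅘ ≈ -0.80000)
X(F) = -8/5 + 2*F (X(F) = 2*(F - ⅘) = 2*(-⅘ + F) = -8/5 + 2*F)
(349/151 + X(-9))*481 = (349/151 + (-8/5 + 2*(-9)))*481 = (349*(1/151) + (-8/5 - 18))*481 = (349/151 - 98/5)*481 = -13053/755*481 = -6278493/755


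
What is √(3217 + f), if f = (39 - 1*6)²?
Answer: √4306 ≈ 65.620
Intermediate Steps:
f = 1089 (f = (39 - 6)² = 33² = 1089)
√(3217 + f) = √(3217 + 1089) = √4306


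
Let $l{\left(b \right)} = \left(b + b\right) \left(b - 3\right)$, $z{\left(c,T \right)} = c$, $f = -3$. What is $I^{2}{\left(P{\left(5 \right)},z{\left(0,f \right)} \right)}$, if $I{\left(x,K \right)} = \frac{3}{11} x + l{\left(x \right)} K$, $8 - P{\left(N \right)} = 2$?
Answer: $\frac{324}{121} \approx 2.6777$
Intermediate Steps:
$P{\left(N \right)} = 6$ ($P{\left(N \right)} = 8 - 2 = 6$)
$l{\left(b \right)} = 2 b \left(-3 + b\right)$
$I{\left(x,K \right)} = \frac{3 x}{11} + 2 K x \left(-3 + x\right)$ ($I{\left(x,K \right)} = \frac{3}{11} x + 2 x \left(-3 + x\right) K = 3 \cdot \frac{1}{11} x + 2 K x \left(-3 + x\right) = \frac{3 x}{11} + 2 K x \left(-3 + x\right)$)
$I^{2}{\left(P{\left(5 \right)},z{\left(0,f \right)} \right)} = \left(\frac{1}{11} \cdot 6 \left(3 + 22 \cdot 0 \left(-3 + 6\right)\right)\right)^{2} = \left(\frac{1}{11} \cdot 6 \left(3 + 22 \cdot 0 \cdot 3\right)\right)^{2} = \left(\frac{1}{11} \cdot 6 \left(3 + 0\right)\right)^{2} = \left(\frac{1}{11} \cdot 6 \cdot 3\right)^{2} = \left(\frac{18}{11}\right)^{2} = \frac{324}{121}$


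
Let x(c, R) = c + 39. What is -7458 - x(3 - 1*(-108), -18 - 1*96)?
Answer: -7608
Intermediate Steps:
x(c, R) = 39 + c
-7458 - x(3 - 1*(-108), -18 - 1*96) = -7458 - (39 + (3 - 1*(-108))) = -7458 - (39 + (3 + 108)) = -7458 - (39 + 111) = -7458 - 1*150 = -7458 - 150 = -7608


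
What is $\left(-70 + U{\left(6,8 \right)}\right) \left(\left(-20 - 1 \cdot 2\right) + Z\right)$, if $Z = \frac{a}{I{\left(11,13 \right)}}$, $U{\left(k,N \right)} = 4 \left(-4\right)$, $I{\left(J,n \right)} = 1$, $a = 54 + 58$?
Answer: $-7740$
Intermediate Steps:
$a = 112$
$U{\left(k,N \right)} = -16$
$Z = 112$ ($Z = \frac{112}{1} = 112 \cdot 1 = 112$)
$\left(-70 + U{\left(6,8 \right)}\right) \left(\left(-20 - 1 \cdot 2\right) + Z\right) = \left(-70 - 16\right) \left(\left(-20 - 1 \cdot 2\right) + 112\right) = - 86 \left(\left(-20 - 2\right) + 112\right) = - 86 \left(-22 + 112\right) = \left(-86\right) 90 = -7740$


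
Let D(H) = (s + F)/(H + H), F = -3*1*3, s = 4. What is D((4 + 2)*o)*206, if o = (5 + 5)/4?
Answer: -103/3 ≈ -34.333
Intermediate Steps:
F = -9 (F = -3*3 = -9)
o = 5/2 (o = 10*(1/4) = 5/2 ≈ 2.5000)
D(H) = -5/(2*H) (D(H) = (4 - 9)/(H + H) = -5*1/(2*H) = -5/(2*H))
D((4 + 2)*o)*206 = -5*2/(5*(4 + 2))/2*206 = -5/(2*(6*(5/2)))*206 = -5/2/15*206 = -5/2*1/15*206 = -1/6*206 = -103/3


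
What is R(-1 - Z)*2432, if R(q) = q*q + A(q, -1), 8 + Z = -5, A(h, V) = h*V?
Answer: 321024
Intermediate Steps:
A(h, V) = V*h
Z = -13 (Z = -8 - 5 = -13)
R(q) = q² - q (R(q) = q*q - q = q² - q)
R(-1 - Z)*2432 = ((-1 - 1*(-13))*(-1 + (-1 - 1*(-13))))*2432 = ((-1 + 13)*(-1 + (-1 + 13)))*2432 = (12*(-1 + 12))*2432 = (12*11)*2432 = 132*2432 = 321024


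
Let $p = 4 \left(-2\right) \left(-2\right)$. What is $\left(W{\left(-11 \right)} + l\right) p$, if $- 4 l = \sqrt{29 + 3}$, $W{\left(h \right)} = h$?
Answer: $-176 - 16 \sqrt{2} \approx -198.63$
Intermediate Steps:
$p = 16$ ($p = \left(-8\right) \left(-2\right) = 16$)
$l = - \sqrt{2}$ ($l = - \frac{\sqrt{29 + 3}}{4} = - \frac{\sqrt{32}}{4} = - \frac{4 \sqrt{2}}{4} = - \sqrt{2} \approx -1.4142$)
$\left(W{\left(-11 \right)} + l\right) p = \left(-11 - \sqrt{2}\right) 16 = -176 - 16 \sqrt{2}$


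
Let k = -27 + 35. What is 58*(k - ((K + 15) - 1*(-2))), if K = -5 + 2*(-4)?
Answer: 232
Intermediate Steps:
k = 8
K = -13 (K = -5 - 8 = -13)
58*(k - ((K + 15) - 1*(-2))) = 58*(8 - ((-13 + 15) - 1*(-2))) = 58*(8 - (2 + 2)) = 58*(8 - 1*4) = 58*(8 - 4) = 58*4 = 232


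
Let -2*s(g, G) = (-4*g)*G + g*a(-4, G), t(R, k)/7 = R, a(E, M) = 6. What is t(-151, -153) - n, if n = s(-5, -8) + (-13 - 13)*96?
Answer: 1344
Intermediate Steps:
t(R, k) = 7*R
s(g, G) = -3*g + 2*G*g (s(g, G) = -((-4*g)*G + g*6)/2 = -(-4*G*g + 6*g)/2 = -(6*g - 4*G*g)/2 = -3*g + 2*G*g)
n = -2401 (n = -5*(-3 + 2*(-8)) + (-13 - 13)*96 = -5*(-3 - 16) - 26*96 = -5*(-19) - 2496 = 95 - 2496 = -2401)
t(-151, -153) - n = 7*(-151) - 1*(-2401) = -1057 + 2401 = 1344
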